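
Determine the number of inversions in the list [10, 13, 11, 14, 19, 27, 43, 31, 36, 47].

Count, for each position, how many later elements it exceeds:
10: 0
13: 1
11: 0
14: 0
19: 0
27: 0
43: 2
31: 0
36: 0
47: 0
Sum: 0 + 1 + 0 + 0 + 0 + 0 + 2 + 0 + 0 + 0 = 3

3 inversions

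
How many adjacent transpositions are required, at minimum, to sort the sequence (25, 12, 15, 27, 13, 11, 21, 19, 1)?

Swaps: 23

Minimum adjacent swaps = number of inversions (each swap of adjacent out-of-order elements removes one inversion and no swap can remove more).
Count inversions — for each element, later elements that are smaller:
25: 12, 15, 13, 11, 21, 19, 1 → 7
12: 11, 1 → 2
15: 13, 11, 1 → 3
27: 13, 11, 21, 19, 1 → 5
13: 11, 1 → 2
11: 1 → 1
21: 19, 1 → 2
19: 1 → 1
1: none → 0
Total inversions: 7 + 2 + 3 + 5 + 2 + 1 + 2 + 1 + 0 = 23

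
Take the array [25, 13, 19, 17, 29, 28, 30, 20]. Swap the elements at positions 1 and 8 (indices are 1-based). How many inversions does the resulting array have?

8

Positions 1 and 8 hold 25 and 20; after swapping, the array is [20, 13, 19, 17, 29, 28, 30, 25].
For each element, count later entries that are smaller:
20 → 13, 19, 17 → 3
13 → none → 0
19 → 17 → 1
17 → none → 0
29 → 28, 25 → 2
28 → 25 → 1
30 → 25 → 1
25 → none → 0
Sum: 3 + 0 + 1 + 0 + 2 + 1 + 1 + 0 = 8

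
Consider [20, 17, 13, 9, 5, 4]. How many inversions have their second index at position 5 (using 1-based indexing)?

The element at index 5 is 5.
Elements before it: 20, 17, 13, 9
Those larger than 5: 20, 17, 13, 9

4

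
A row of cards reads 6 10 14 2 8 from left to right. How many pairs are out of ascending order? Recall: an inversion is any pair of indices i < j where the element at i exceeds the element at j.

5 inversions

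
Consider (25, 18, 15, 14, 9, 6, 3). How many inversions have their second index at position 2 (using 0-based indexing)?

The element at index 2 is 15.
Elements before it: 25, 18
Those larger than 15: 25, 18

2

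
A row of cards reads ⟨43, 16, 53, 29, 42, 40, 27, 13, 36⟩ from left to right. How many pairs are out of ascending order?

Count, for each position, how many later elements it exceeds:
43 → 16, 29, 42, 40, 27, 13, 36 → 7
16 → 13 → 1
53 → 29, 42, 40, 27, 13, 36 → 6
29 → 27, 13 → 2
42 → 40, 27, 13, 36 → 4
40 → 27, 13, 36 → 3
27 → 13 → 1
13 → none → 0
36 → none → 0
Sum: 7 + 1 + 6 + 2 + 4 + 3 + 1 + 0 + 0 = 24

24 inversions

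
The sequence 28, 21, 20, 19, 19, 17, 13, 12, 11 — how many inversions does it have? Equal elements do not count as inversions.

35

Element-by-element contributions:
28 → 21, 20, 19, 19, 17, 13, 12, 11 → 8
21 → 20, 19, 19, 17, 13, 12, 11 → 7
20 → 19, 19, 17, 13, 12, 11 → 6
19 → 17, 13, 12, 11 → 4
19 → 17, 13, 12, 11 → 4
17 → 13, 12, 11 → 3
13 → 12, 11 → 2
12 → 11 → 1
11 → none → 0
Sum: 8 + 7 + 6 + 4 + 4 + 3 + 2 + 1 + 0 = 35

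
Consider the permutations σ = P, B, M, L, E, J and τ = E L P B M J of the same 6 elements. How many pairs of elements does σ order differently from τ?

Assign each item its position (1..6) in the first ordering, then rewrite the second ordering as that position sequence:
positions: P→1, B→2, M→3, L→4, E→5, J→6
second ordering as positions: [5, 4, 1, 2, 3, 6]
Discordant pairs = inversions in this position sequence.
5: 4, 1, 2, 3 → 4
4: 1, 2, 3 → 3
1: 0
2: 0
3: 0
6: 0
Total: 4 + 3 + 0 + 0 + 0 + 0 = 7

There are 7 discordant pairs.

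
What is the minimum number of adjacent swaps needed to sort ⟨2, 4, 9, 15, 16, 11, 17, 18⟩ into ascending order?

2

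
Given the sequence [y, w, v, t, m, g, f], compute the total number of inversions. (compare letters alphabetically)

21 out-of-order pairs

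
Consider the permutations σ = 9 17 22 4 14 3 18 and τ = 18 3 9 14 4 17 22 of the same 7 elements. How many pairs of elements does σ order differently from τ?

16

Assign each item its position (1..7) in the first ordering, then rewrite the second ordering as that position sequence:
positions: 9→1, 17→2, 22→3, 4→4, 14→5, 3→6, 18→7
second ordering as positions: [7, 6, 1, 5, 4, 2, 3]
Discordant pairs = inversions in this position sequence.
7: 6, 1, 5, 4, 2, 3 → 6
6: 1, 5, 4, 2, 3 → 5
1: 0
5: 4, 2, 3 → 3
4: 2, 3 → 2
2: 0
3: 0
Total: 6 + 5 + 0 + 3 + 2 + 0 + 0 = 16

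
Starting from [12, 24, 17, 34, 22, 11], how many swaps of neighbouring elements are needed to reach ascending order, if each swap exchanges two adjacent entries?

8

The minimum number of adjacent swaps to sort an array equals its inversion count, since every such swap removes exactly one inversion.
Count inversions — for each element, later elements that are smaller:
12: 11 → 1
24: 17, 22, 11 → 3
17: 11 → 1
34: 22, 11 → 2
22: 11 → 1
11: none → 0
Total inversions: 1 + 3 + 1 + 2 + 1 + 0 = 8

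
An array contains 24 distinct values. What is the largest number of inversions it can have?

A reversed (strictly descending) arrangement makes every pair an inversion, giving C(24, 2) inversions.
C(24, 2) = 24·23/2 = 276

276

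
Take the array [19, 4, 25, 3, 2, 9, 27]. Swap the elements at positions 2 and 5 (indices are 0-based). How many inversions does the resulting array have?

There are 9 inversions.

Positions 2 and 5 hold 25 and 9; after swapping, the array is [19, 4, 9, 3, 2, 25, 27].
Count, for each position, how many later elements it exceeds:
19 → 4, 9, 3, 2 → 4
4 → 3, 2 → 2
9 → 3, 2 → 2
3 → 2 → 1
2 → none → 0
25 → none → 0
27 → none → 0
Sum: 4 + 2 + 2 + 1 + 0 + 0 + 0 = 9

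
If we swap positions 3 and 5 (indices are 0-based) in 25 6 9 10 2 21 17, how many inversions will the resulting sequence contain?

Positions 3 and 5 hold 10 and 21; after swapping, the array is [25, 6, 9, 21, 2, 10, 17].
Sweep left to right; for each value list the smaller values that follow it:
25 → 6, 9, 21, 2, 10, 17 → 6
6 → 2 → 1
9 → 2 → 1
21 → 2, 10, 17 → 3
2 → none → 0
10 → none → 0
17 → none → 0
Sum: 6 + 1 + 1 + 3 + 0 + 0 + 0 = 11

11 inversions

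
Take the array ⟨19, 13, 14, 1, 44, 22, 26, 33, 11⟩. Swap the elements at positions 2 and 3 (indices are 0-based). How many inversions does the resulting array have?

Positions 2 and 3 hold 14 and 1; after swapping, the array is [19, 13, 1, 14, 44, 22, 26, 33, 11].
Count, for each position, how many later elements it exceeds:
19: 4
13: 2
1: 0
14: 1
44: 4
22: 1
26: 1
33: 1
11: 0
Sum: 4 + 2 + 0 + 1 + 4 + 1 + 1 + 1 + 0 = 14

14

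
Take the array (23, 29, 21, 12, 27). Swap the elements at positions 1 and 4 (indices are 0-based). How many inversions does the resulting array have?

Positions 1 and 4 hold 29 and 27; after swapping, the array is [23, 27, 21, 12, 29].
For each element, count later entries that are smaller:
23 → 21, 12 → 2
27 → 21, 12 → 2
21 → 12 → 1
12 → none → 0
29 → none → 0
Sum: 2 + 2 + 1 + 0 + 0 = 5

Inversions: 5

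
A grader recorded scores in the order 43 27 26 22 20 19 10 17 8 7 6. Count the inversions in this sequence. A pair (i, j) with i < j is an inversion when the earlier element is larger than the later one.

Count, for each position, how many later elements it exceeds:
43: 10
27: 9
26: 8
22: 7
20: 6
19: 5
10: 3
17: 3
8: 2
7: 1
6: 0
Sum: 10 + 9 + 8 + 7 + 6 + 5 + 3 + 3 + 2 + 1 + 0 = 54

54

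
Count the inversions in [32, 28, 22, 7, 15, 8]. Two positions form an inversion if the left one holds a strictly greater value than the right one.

Sweep left to right; for each value list the smaller values that follow it:
32: 5
28: 4
22: 3
7: 0
15: 1
8: 0
Sum: 5 + 4 + 3 + 0 + 1 + 0 = 13

13 inversions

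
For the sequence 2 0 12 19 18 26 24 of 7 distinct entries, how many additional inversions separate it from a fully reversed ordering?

18

Maximum inversions for 7 distinct elements is C(7, 2) = 7·6/2 = 21.
Current inversions — for each element, count later smaller elements:
2: 1
0: 0
12: 0
19: 1
18: 0
26: 1
24: 0
Current total: 1 + 0 + 0 + 1 + 0 + 1 + 0 = 3
Shortfall: 21 − 3 = 18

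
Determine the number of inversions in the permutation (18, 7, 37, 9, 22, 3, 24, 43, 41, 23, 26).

18

Count, for each position, how many later elements it exceeds:
18: 3
7: 1
37: 6
9: 1
22: 1
3: 0
24: 1
43: 3
41: 2
23: 0
26: 0
Sum: 3 + 1 + 6 + 1 + 1 + 0 + 1 + 3 + 2 + 0 + 0 = 18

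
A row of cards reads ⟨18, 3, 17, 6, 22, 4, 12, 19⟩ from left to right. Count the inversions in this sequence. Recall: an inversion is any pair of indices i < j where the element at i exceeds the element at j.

There are 12 inversions.

Sweep left to right; for each value list the smaller values that follow it:
18: 5
3: 0
17: 3
6: 1
22: 3
4: 0
12: 0
19: 0
Sum: 5 + 0 + 3 + 1 + 3 + 0 + 0 + 0 = 12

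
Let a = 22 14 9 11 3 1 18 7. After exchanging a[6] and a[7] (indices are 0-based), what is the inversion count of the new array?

Inversions: 19

Positions 6 and 7 hold 18 and 7; after swapping, the array is [22, 14, 9, 11, 3, 1, 7, 18].
Element-by-element contributions:
22 → 14, 9, 11, 3, 1, 7, 18 → 7
14 → 9, 11, 3, 1, 7 → 5
9 → 3, 1, 7 → 3
11 → 3, 1, 7 → 3
3 → 1 → 1
1 → none → 0
7 → none → 0
18 → none → 0
Sum: 7 + 5 + 3 + 3 + 1 + 0 + 0 + 0 = 19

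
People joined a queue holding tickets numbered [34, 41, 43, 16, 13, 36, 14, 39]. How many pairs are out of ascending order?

16 out-of-order pairs

Count, for each position, how many later elements it exceeds:
34 → 16, 13, 14 → 3
41 → 16, 13, 36, 14, 39 → 5
43 → 16, 13, 36, 14, 39 → 5
16 → 13, 14 → 2
13 → none → 0
36 → 14 → 1
14 → none → 0
39 → none → 0
Sum: 3 + 5 + 5 + 2 + 0 + 1 + 0 + 0 = 16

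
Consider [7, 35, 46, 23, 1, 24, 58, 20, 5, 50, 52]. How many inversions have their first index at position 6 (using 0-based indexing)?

4 such elements

The element at index 6 is 58.
Elements after it: 20, 5, 50, 52
Those smaller than 58: 20, 5, 50, 52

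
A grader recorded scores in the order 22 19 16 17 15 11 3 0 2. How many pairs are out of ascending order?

Sweep left to right; for each value list the smaller values that follow it:
22: 8
19: 7
16: 5
17: 5
15: 4
11: 3
3: 2
0: 0
2: 0
Sum: 8 + 7 + 5 + 5 + 4 + 3 + 2 + 0 + 0 = 34

34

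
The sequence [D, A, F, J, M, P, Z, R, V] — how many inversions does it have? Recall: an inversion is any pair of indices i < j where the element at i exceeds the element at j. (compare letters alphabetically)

Inversions: 3

Sweep left to right; for each value list the smaller values that follow it:
D: 1
A: 0
F: 0
J: 0
M: 0
P: 0
Z: 2
R: 0
V: 0
Sum: 1 + 0 + 0 + 0 + 0 + 0 + 2 + 0 + 0 = 3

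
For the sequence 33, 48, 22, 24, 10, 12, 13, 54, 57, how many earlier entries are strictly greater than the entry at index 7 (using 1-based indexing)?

4

The element at index 7 is 13.
Elements before it: 33, 48, 22, 24, 10, 12
Those larger than 13: 33, 48, 22, 24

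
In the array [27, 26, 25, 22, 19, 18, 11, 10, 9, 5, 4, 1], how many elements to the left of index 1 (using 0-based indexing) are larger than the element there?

1 such element

The element at index 1 is 26.
Elements before it: 27
Those larger than 26: 27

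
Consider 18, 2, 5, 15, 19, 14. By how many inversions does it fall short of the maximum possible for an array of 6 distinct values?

9 inversions short

Maximum inversions for 6 distinct elements is C(6, 2) = 6·5/2 = 15.
Current inversions — for each element, count later smaller elements:
18: 4
2: 0
5: 0
15: 1
19: 1
14: 0
Current total: 4 + 0 + 0 + 1 + 1 + 0 = 6
Shortfall: 15 − 6 = 9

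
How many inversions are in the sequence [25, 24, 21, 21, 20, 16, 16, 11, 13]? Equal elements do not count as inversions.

Inversions: 33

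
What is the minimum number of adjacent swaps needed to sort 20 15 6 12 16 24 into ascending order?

Swaps: 6

The minimum number of adjacent swaps to sort an array equals its inversion count, since every such swap removes exactly one inversion.
Count inversions — for each element, later elements that are smaller:
20: 15, 6, 12, 16 → 4
15: 6, 12 → 2
6: none → 0
12: none → 0
16: none → 0
24: none → 0
Total inversions: 4 + 2 + 0 + 0 + 0 + 0 = 6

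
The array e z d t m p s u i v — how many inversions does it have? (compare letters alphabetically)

Count, for each position, how many later elements it exceeds:
e: 1
z: 8
d: 0
t: 4
m: 1
p: 1
s: 1
u: 1
i: 0
v: 0
Sum: 1 + 8 + 0 + 4 + 1 + 1 + 1 + 1 + 0 + 0 = 17

17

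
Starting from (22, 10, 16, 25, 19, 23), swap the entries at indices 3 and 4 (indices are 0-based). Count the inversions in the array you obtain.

Inversions: 4

Positions 3 and 4 hold 25 and 19; after swapping, the array is [22, 10, 16, 19, 25, 23].
Sweep left to right; for each value list the smaller values that follow it:
22: 3
10: 0
16: 0
19: 0
25: 1
23: 0
Sum: 3 + 0 + 0 + 0 + 1 + 0 = 4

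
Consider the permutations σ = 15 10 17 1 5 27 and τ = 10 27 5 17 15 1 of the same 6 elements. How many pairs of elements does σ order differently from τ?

9

Assign each item its position (1..6) in the first ordering, then rewrite the second ordering as that position sequence:
positions: 15→1, 10→2, 17→3, 1→4, 5→5, 27→6
second ordering as positions: [2, 6, 5, 3, 1, 4]
Discordant pairs = inversions in this position sequence.
2: 1 → 1
6: 5, 3, 1, 4 → 4
5: 3, 1, 4 → 3
3: 1 → 1
1: 0
4: 0
Total: 1 + 4 + 3 + 1 + 0 + 0 = 9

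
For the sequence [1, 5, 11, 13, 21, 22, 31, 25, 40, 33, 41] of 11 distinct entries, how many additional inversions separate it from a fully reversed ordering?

53 inversions short

Maximum inversions for 11 distinct elements is C(11, 2) = 11·10/2 = 55.
Current inversions — for each element, count later smaller elements:
1: 0
5: 0
11: 0
13: 0
21: 0
22: 0
31: 1
25: 0
40: 1
33: 0
41: 0
Current total: 0 + 0 + 0 + 0 + 0 + 0 + 1 + 0 + 1 + 0 + 0 = 2
Shortfall: 55 − 2 = 53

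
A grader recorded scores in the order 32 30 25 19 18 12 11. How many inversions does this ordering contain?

Inversions: 21

Sweep left to right; for each value list the smaller values that follow it:
32: 6
30: 5
25: 4
19: 3
18: 2
12: 1
11: 0
Sum: 6 + 5 + 4 + 3 + 2 + 1 + 0 = 21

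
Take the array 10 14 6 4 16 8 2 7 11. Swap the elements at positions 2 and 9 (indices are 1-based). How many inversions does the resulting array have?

Positions 2 and 9 hold 14 and 11; after swapping, the array is [10, 11, 6, 4, 16, 8, 2, 7, 14].
Sweep left to right; for each value list the smaller values that follow it:
10: 5
11: 5
6: 2
4: 1
16: 4
8: 2
2: 0
7: 0
14: 0
Sum: 5 + 5 + 2 + 1 + 4 + 2 + 0 + 0 + 0 = 19

19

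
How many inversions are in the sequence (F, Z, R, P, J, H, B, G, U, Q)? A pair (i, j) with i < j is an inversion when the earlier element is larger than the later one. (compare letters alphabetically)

There are 25 out-of-order pairs.

Count, for each position, how many later elements it exceeds:
F → B → 1
Z → R, P, J, H, B, G, U, Q → 8
R → P, J, H, B, G, Q → 6
P → J, H, B, G → 4
J → H, B, G → 3
H → B, G → 2
B → none → 0
G → none → 0
U → Q → 1
Q → none → 0
Sum: 1 + 8 + 6 + 4 + 3 + 2 + 0 + 0 + 1 + 0 = 25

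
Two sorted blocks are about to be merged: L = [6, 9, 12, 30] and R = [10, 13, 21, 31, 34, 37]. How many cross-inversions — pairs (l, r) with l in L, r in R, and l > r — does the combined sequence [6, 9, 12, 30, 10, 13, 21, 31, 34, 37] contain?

4 split inversions

For each element r of the right run, count left-run elements greater than r:
r = 10: 12, 30 → 2
r = 13: 30 → 1
r = 21: 30 → 1
r = 31: none → 0
r = 34: none → 0
r = 37: none → 0
Cross-inversions: 2 + 1 + 1 + 0 + 0 + 0 = 4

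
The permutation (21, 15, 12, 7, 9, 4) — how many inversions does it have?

Sweep left to right; for each value list the smaller values that follow it:
21 → 15, 12, 7, 9, 4 → 5
15 → 12, 7, 9, 4 → 4
12 → 7, 9, 4 → 3
7 → 4 → 1
9 → 4 → 1
4 → none → 0
Sum: 5 + 4 + 3 + 1 + 1 + 0 = 14

14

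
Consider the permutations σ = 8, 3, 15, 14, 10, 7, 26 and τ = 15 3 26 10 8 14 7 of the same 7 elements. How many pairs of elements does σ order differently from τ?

Assign each item its position (1..7) in the first ordering, then rewrite the second ordering as that position sequence:
positions: 8→1, 3→2, 15→3, 14→4, 10→5, 7→6, 26→7
second ordering as positions: [3, 2, 7, 5, 1, 4, 6]
Discordant pairs = inversions in this position sequence.
3: 2, 1 → 2
2: 1 → 1
7: 5, 1, 4, 6 → 4
5: 1, 4 → 2
1: 0
4: 0
6: 0
Total: 2 + 1 + 4 + 2 + 0 + 0 + 0 = 9

9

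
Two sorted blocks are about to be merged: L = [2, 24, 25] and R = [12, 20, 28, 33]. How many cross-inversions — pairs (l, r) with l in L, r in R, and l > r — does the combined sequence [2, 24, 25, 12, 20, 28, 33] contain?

4

Take each right-half value and tally the left-half values above it:
r = 12: 24, 25 → 2
r = 20: 24, 25 → 2
r = 28: none → 0
r = 33: none → 0
Cross-inversions: 2 + 2 + 0 + 0 = 4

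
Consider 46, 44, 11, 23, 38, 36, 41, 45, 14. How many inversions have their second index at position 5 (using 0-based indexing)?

3 such elements

The element at index 5 is 36.
Elements before it: 46, 44, 11, 23, 38
Those larger than 36: 46, 44, 38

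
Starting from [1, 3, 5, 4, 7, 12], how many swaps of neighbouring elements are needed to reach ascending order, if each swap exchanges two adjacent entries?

1

The minimum number of adjacent swaps to sort an array equals its inversion count, since every such swap removes exactly one inversion.
Count inversions — for each element, later elements that are smaller:
1: none → 0
3: none → 0
5: 4 → 1
4: none → 0
7: none → 0
12: none → 0
Total inversions: 0 + 0 + 1 + 0 + 0 + 0 = 1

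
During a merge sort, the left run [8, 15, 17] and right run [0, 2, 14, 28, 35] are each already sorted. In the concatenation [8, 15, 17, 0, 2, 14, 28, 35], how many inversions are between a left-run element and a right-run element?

8

For each element r of the right run, count left-run elements greater than r:
r = 0: 8, 15, 17 → 3
r = 2: 8, 15, 17 → 3
r = 14: 15, 17 → 2
r = 28: none → 0
r = 35: none → 0
Cross-inversions: 3 + 3 + 2 + 0 + 0 = 8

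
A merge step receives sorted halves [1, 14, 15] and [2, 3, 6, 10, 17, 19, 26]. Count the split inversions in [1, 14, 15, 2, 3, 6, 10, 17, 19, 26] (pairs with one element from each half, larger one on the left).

8

For each element r of the right run, count left-run elements greater than r:
r = 2: 14, 15 → 2
r = 3: 14, 15 → 2
r = 6: 14, 15 → 2
r = 10: 14, 15 → 2
r = 17: none → 0
r = 19: none → 0
r = 26: none → 0
Cross-inversions: 2 + 2 + 2 + 2 + 0 + 0 + 0 = 8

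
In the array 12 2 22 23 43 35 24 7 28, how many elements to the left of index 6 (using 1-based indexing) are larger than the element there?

1 such element

The element at index 6 is 35.
Elements before it: 12, 2, 22, 23, 43
Those larger than 35: 43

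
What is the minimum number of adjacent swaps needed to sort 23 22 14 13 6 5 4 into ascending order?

Minimum adjacent swaps = number of inversions (each swap of adjacent out-of-order elements removes one inversion and no swap can remove more).
Count inversions — for each element, later elements that are smaller:
23: 22, 14, 13, 6, 5, 4 → 6
22: 14, 13, 6, 5, 4 → 5
14: 13, 6, 5, 4 → 4
13: 6, 5, 4 → 3
6: 5, 4 → 2
5: 4 → 1
4: none → 0
Total inversions: 6 + 5 + 4 + 3 + 2 + 1 + 0 = 21

Adjacent swaps: 21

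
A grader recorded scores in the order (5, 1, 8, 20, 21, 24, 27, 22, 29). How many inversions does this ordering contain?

3

For each element, count later entries that are smaller:
5 → 1 → 1
1 → none → 0
8 → none → 0
20 → none → 0
21 → none → 0
24 → 22 → 1
27 → 22 → 1
22 → none → 0
29 → none → 0
Sum: 1 + 0 + 0 + 0 + 0 + 1 + 1 + 0 + 0 = 3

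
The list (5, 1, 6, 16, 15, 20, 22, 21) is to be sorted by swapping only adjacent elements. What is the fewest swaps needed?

3 adjacent swaps

The minimum number of adjacent swaps to sort an array equals its inversion count, since every such swap removes exactly one inversion.
Count inversions — for each element, later elements that are smaller:
5: 1 → 1
1: none → 0
6: none → 0
16: 15 → 1
15: none → 0
20: none → 0
22: 21 → 1
21: none → 0
Total inversions: 1 + 0 + 0 + 1 + 0 + 0 + 1 + 0 = 3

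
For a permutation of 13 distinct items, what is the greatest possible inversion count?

78 inversions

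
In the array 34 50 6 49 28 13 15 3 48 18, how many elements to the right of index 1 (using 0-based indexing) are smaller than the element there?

8 such elements

The element at index 1 is 50.
Elements after it: 6, 49, 28, 13, 15, 3, 48, 18
Those smaller than 50: 6, 49, 28, 13, 15, 3, 48, 18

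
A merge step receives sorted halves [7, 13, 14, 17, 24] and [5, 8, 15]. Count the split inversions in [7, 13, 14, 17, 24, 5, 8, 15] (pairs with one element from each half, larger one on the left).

11 split inversions

Count, for every r in R, how many entries of L exceed r:
r = 5: 7, 13, 14, 17, 24 → 5
r = 8: 13, 14, 17, 24 → 4
r = 15: 17, 24 → 2
Cross-inversions: 5 + 4 + 2 = 11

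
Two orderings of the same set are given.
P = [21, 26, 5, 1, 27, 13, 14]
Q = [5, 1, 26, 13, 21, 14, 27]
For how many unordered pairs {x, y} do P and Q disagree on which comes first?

8 disagreeing pairs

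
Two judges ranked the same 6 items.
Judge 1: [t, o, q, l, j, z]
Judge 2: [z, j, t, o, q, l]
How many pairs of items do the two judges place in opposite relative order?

Assign each item its position (1..6) in the first ordering, then rewrite the second ordering as that position sequence:
positions: t→1, o→2, q→3, l→4, j→5, z→6
second ordering as positions: [6, 5, 1, 2, 3, 4]
Discordant pairs = inversions in this position sequence.
6: 5, 1, 2, 3, 4 → 5
5: 1, 2, 3, 4 → 4
1: 0
2: 0
3: 0
4: 0
Total: 5 + 4 + 0 + 0 + 0 + 0 = 9

9 discordant pairs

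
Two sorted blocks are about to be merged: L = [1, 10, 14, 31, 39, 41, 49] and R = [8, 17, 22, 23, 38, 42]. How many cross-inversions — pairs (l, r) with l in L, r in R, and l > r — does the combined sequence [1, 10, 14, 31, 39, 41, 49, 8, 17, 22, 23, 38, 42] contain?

22

Take each right-half value and tally the left-half values above it:
r = 8: 10, 14, 31, 39, 41, 49 → 6
r = 17: 31, 39, 41, 49 → 4
r = 22: 31, 39, 41, 49 → 4
r = 23: 31, 39, 41, 49 → 4
r = 38: 39, 41, 49 → 3
r = 42: 49 → 1
Cross-inversions: 6 + 4 + 4 + 4 + 3 + 1 = 22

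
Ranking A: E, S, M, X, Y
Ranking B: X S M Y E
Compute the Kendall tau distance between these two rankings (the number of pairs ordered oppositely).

Assign each item its position (1..5) in the first ordering, then rewrite the second ordering as that position sequence:
positions: E→1, S→2, M→3, X→4, Y→5
second ordering as positions: [4, 2, 3, 5, 1]
Discordant pairs = inversions in this position sequence.
4: 2, 3, 1 → 3
2: 1 → 1
3: 1 → 1
5: 1 → 1
1: 0
Total: 3 + 1 + 1 + 1 + 0 = 6

6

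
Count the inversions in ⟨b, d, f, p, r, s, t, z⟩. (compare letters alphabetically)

0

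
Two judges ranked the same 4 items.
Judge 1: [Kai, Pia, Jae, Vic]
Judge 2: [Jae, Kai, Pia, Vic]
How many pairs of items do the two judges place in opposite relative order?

2

Assign each item its position (1..4) in the first ordering, then rewrite the second ordering as that position sequence:
positions: Kai→1, Pia→2, Jae→3, Vic→4
second ordering as positions: [3, 1, 2, 4]
Discordant pairs = inversions in this position sequence.
3: 1, 2 → 2
1: 0
2: 0
4: 0
Total: 2 + 0 + 0 + 0 = 2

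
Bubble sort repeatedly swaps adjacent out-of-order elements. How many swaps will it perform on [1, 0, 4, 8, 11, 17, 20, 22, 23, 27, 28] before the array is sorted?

1

The minimum number of adjacent swaps to sort an array equals its inversion count, since every such swap removes exactly one inversion.
Count inversions — for each element, later elements that are smaller:
1: 0 → 1
0: none → 0
4: none → 0
8: none → 0
11: none → 0
17: none → 0
20: none → 0
22: none → 0
23: none → 0
27: none → 0
28: none → 0
Total inversions: 1 + 0 + 0 + 0 + 0 + 0 + 0 + 0 + 0 + 0 + 0 = 1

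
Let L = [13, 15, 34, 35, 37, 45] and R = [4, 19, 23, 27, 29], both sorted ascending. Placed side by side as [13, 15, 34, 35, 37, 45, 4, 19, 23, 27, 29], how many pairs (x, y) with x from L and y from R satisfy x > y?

22

For each element r of the right run, count left-run elements greater than r:
r = 4: 13, 15, 34, 35, 37, 45 → 6
r = 19: 34, 35, 37, 45 → 4
r = 23: 34, 35, 37, 45 → 4
r = 27: 34, 35, 37, 45 → 4
r = 29: 34, 35, 37, 45 → 4
Cross-inversions: 6 + 4 + 4 + 4 + 4 = 22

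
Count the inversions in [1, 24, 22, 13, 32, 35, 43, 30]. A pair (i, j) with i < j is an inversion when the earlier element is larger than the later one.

Inversions: 6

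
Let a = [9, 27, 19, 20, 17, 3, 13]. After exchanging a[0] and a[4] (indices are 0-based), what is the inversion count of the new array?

15

Positions 0 and 4 hold 9 and 17; after swapping, the array is [17, 27, 19, 20, 9, 3, 13].
Count, for each position, how many later elements it exceeds:
17: 3
27: 5
19: 3
20: 3
9: 1
3: 0
13: 0
Sum: 3 + 5 + 3 + 3 + 1 + 0 + 0 = 15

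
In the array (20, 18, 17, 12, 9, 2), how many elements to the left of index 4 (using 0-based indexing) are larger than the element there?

The element at index 4 is 9.
Elements before it: 20, 18, 17, 12
Those larger than 9: 20, 18, 17, 12

4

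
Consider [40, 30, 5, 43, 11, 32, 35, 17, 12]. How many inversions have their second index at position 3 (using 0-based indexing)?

0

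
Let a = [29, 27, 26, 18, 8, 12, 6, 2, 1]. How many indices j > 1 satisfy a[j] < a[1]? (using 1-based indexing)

The element at index 1 is 29.
Elements after it: 27, 26, 18, 8, 12, 6, 2, 1
Those smaller than 29: 27, 26, 18, 8, 12, 6, 2, 1

8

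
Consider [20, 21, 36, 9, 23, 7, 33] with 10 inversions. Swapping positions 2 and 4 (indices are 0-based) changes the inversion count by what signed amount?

-1

Positions 2 and 4 hold 36 and 23; after swapping, the array is [20, 21, 23, 9, 36, 7, 33].
Count, for each position, how many later elements it exceeds:
20 → 9, 7 → 2
21 → 9, 7 → 2
23 → 9, 7 → 2
9 → 7 → 1
36 → 7, 33 → 2
7 → none → 0
33 → none → 0
Sum: 2 + 2 + 2 + 1 + 2 + 0 + 0 = 9
Change: 9 − 10 = -1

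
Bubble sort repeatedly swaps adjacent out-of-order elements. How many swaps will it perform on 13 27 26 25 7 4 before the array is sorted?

Minimum adjacent swaps = number of inversions (each swap of adjacent out-of-order elements removes one inversion and no swap can remove more).
Count inversions — for each element, later elements that are smaller:
13: 7, 4 → 2
27: 26, 25, 7, 4 → 4
26: 25, 7, 4 → 3
25: 7, 4 → 2
7: 4 → 1
4: none → 0
Total inversions: 2 + 4 + 3 + 2 + 1 + 0 = 12

12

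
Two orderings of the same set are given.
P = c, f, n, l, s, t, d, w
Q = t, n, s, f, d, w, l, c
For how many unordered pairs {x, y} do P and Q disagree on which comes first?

16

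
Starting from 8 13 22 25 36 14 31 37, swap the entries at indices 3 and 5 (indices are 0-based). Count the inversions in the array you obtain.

There are 3 inversions.

Positions 3 and 5 hold 25 and 14; after swapping, the array is [8, 13, 22, 14, 36, 25, 31, 37].
For each element, count later entries that are smaller:
8 → none → 0
13 → none → 0
22 → 14 → 1
14 → none → 0
36 → 25, 31 → 2
25 → none → 0
31 → none → 0
37 → none → 0
Sum: 0 + 0 + 1 + 0 + 2 + 0 + 0 + 0 = 3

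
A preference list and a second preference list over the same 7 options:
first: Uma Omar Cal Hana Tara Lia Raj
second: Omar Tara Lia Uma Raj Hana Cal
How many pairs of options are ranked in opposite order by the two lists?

There are 10 pairs.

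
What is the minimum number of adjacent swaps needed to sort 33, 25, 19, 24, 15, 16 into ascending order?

Each adjacent swap fixes exactly one inversion, so the minimum swap count equals the number of inversions.
Count inversions — for each element, later elements that are smaller:
33: 25, 19, 24, 15, 16 → 5
25: 19, 24, 15, 16 → 4
19: 15, 16 → 2
24: 15, 16 → 2
15: none → 0
16: none → 0
Total inversions: 5 + 4 + 2 + 2 + 0 + 0 = 13

13 adjacent swaps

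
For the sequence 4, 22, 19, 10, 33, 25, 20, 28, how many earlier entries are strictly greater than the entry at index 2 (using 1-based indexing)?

The element at index 2 is 22.
Elements before it: 4
None of them are larger than 22.

0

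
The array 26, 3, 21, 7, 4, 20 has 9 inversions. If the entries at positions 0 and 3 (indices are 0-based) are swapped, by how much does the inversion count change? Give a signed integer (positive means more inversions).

Positions 0 and 3 hold 26 and 7; after swapping, the array is [7, 3, 21, 26, 4, 20].
Element-by-element contributions:
7 → 3, 4 → 2
3 → none → 0
21 → 4, 20 → 2
26 → 4, 20 → 2
4 → none → 0
20 → none → 0
Sum: 2 + 0 + 2 + 2 + 0 + 0 = 6
Change: 6 − 9 = -3

-3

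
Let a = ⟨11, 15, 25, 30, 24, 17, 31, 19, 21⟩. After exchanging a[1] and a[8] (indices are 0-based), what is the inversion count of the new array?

18

Positions 1 and 8 hold 15 and 21; after swapping, the array is [11, 21, 25, 30, 24, 17, 31, 19, 15].
Element-by-element contributions:
11 → none → 0
21 → 17, 19, 15 → 3
25 → 24, 17, 19, 15 → 4
30 → 24, 17, 19, 15 → 4
24 → 17, 19, 15 → 3
17 → 15 → 1
31 → 19, 15 → 2
19 → 15 → 1
15 → none → 0
Sum: 0 + 3 + 4 + 4 + 3 + 1 + 2 + 1 + 0 = 18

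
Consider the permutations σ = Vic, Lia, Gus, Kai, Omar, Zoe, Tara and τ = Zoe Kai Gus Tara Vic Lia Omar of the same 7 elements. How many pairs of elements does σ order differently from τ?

Discordant pairs: 13

Assign each item its position (1..7) in the first ordering, then rewrite the second ordering as that position sequence:
positions: Vic→1, Lia→2, Gus→3, Kai→4, Omar→5, Zoe→6, Tara→7
second ordering as positions: [6, 4, 3, 7, 1, 2, 5]
Discordant pairs = inversions in this position sequence.
6: 4, 3, 1, 2, 5 → 5
4: 3, 1, 2 → 3
3: 1, 2 → 2
7: 1, 2, 5 → 3
1: 0
2: 0
5: 0
Total: 5 + 3 + 2 + 3 + 0 + 0 + 0 = 13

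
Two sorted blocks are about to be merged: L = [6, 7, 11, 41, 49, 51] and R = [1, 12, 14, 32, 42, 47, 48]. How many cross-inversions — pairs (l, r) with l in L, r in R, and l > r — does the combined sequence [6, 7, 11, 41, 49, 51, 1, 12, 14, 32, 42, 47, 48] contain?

21 split inversions

Count, for every r in R, how many entries of L exceed r:
r = 1: 6, 7, 11, 41, 49, 51 → 6
r = 12: 41, 49, 51 → 3
r = 14: 41, 49, 51 → 3
r = 32: 41, 49, 51 → 3
r = 42: 49, 51 → 2
r = 47: 49, 51 → 2
r = 48: 49, 51 → 2
Cross-inversions: 6 + 3 + 3 + 3 + 2 + 2 + 2 = 21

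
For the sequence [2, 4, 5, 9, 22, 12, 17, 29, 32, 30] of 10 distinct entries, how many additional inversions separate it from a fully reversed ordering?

Maximum inversions for 10 distinct elements is C(10, 2) = 10·9/2 = 45.
Current inversions — for each element, count later smaller elements:
2: 0
4: 0
5: 0
9: 0
22: 2
12: 0
17: 0
29: 0
32: 1
30: 0
Current total: 0 + 0 + 0 + 0 + 2 + 0 + 0 + 0 + 1 + 0 = 3
Shortfall: 45 − 3 = 42

42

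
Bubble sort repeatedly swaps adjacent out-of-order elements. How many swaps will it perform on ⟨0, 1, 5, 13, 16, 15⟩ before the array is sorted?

1

Each adjacent swap fixes exactly one inversion, so the minimum swap count equals the number of inversions.
Count inversions — for each element, later elements that are smaller:
0: none → 0
1: none → 0
5: none → 0
13: none → 0
16: 15 → 1
15: none → 0
Total inversions: 0 + 0 + 0 + 0 + 1 + 0 = 1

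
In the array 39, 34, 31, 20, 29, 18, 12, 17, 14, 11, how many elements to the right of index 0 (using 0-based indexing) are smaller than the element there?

9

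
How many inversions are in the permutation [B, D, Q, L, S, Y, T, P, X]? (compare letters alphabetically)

Out-of-order pairs: 7

Sweep left to right; for each value list the smaller values that follow it:
B: 0
D: 0
Q: 2
L: 0
S: 1
Y: 3
T: 1
P: 0
X: 0
Sum: 0 + 0 + 2 + 0 + 1 + 3 + 1 + 0 + 0 = 7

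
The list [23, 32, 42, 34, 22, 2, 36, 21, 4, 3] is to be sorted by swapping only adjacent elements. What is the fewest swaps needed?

The minimum number of adjacent swaps to sort an array equals its inversion count, since every such swap removes exactly one inversion.
Count inversions — for each element, later elements that are smaller:
23: 22, 2, 21, 4, 3 → 5
32: 22, 2, 21, 4, 3 → 5
42: 34, 22, 2, 36, 21, 4, 3 → 7
34: 22, 2, 21, 4, 3 → 5
22: 2, 21, 4, 3 → 4
2: none → 0
36: 21, 4, 3 → 3
21: 4, 3 → 2
4: 3 → 1
3: none → 0
Total inversions: 5 + 5 + 7 + 5 + 4 + 0 + 3 + 2 + 1 + 0 = 32

32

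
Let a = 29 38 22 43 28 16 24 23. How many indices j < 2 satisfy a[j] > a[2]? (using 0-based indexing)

2

The element at index 2 is 22.
Elements before it: 29, 38
Those larger than 22: 29, 38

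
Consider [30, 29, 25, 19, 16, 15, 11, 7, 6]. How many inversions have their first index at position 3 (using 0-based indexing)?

5 such elements

The element at index 3 is 19.
Elements after it: 16, 15, 11, 7, 6
Those smaller than 19: 16, 15, 11, 7, 6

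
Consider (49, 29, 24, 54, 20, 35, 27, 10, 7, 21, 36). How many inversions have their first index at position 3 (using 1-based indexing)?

4 such elements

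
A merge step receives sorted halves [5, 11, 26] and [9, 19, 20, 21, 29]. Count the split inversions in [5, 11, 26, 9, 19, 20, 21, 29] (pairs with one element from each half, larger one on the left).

5

For each element r of the right run, count left-run elements greater than r:
r = 9: 11, 26 → 2
r = 19: 26 → 1
r = 20: 26 → 1
r = 21: 26 → 1
r = 29: none → 0
Cross-inversions: 2 + 1 + 1 + 1 + 0 = 5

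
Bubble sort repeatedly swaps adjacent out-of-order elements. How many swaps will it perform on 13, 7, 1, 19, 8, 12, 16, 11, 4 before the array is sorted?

19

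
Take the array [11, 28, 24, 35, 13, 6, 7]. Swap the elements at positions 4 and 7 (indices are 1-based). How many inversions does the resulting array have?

Positions 4 and 7 hold 35 and 7; after swapping, the array is [11, 28, 24, 7, 13, 6, 35].
For each element, count later entries that are smaller:
11 → 7, 6 → 2
28 → 24, 7, 13, 6 → 4
24 → 7, 13, 6 → 3
7 → 6 → 1
13 → 6 → 1
6 → none → 0
35 → none → 0
Sum: 2 + 4 + 3 + 1 + 1 + 0 + 0 = 11

11 inversions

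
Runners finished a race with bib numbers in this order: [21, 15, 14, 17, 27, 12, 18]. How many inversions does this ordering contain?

11 out-of-order pairs

Sweep left to right; for each value list the smaller values that follow it:
21: 5
15: 2
14: 1
17: 1
27: 2
12: 0
18: 0
Sum: 5 + 2 + 1 + 1 + 2 + 0 + 0 = 11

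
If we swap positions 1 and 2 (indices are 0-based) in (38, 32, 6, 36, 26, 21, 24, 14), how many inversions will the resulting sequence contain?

20 inversions

Positions 1 and 2 hold 32 and 6; after swapping, the array is [38, 6, 32, 36, 26, 21, 24, 14].
Count, for each position, how many later elements it exceeds:
38 → 6, 32, 36, 26, 21, 24, 14 → 7
6 → none → 0
32 → 26, 21, 24, 14 → 4
36 → 26, 21, 24, 14 → 4
26 → 21, 24, 14 → 3
21 → 14 → 1
24 → 14 → 1
14 → none → 0
Sum: 7 + 0 + 4 + 4 + 3 + 1 + 1 + 0 = 20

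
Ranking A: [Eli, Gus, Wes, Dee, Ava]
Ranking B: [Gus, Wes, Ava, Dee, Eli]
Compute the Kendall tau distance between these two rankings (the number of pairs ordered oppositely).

Assign each item its position (1..5) in the first ordering, then rewrite the second ordering as that position sequence:
positions: Eli→1, Gus→2, Wes→3, Dee→4, Ava→5
second ordering as positions: [2, 3, 5, 4, 1]
Discordant pairs = inversions in this position sequence.
2: 1 → 1
3: 1 → 1
5: 4, 1 → 2
4: 1 → 1
1: 0
Total: 1 + 1 + 2 + 1 + 0 = 5

5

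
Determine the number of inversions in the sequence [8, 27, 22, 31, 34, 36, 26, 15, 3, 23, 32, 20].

Count, for each position, how many later elements it exceeds:
8 → 3 → 1
27 → 22, 26, 15, 3, 23, 20 → 6
22 → 15, 3, 20 → 3
31 → 26, 15, 3, 23, 20 → 5
34 → 26, 15, 3, 23, 32, 20 → 6
36 → 26, 15, 3, 23, 32, 20 → 6
26 → 15, 3, 23, 20 → 4
15 → 3 → 1
3 → none → 0
23 → 20 → 1
32 → 20 → 1
20 → none → 0
Sum: 1 + 6 + 3 + 5 + 6 + 6 + 4 + 1 + 0 + 1 + 1 + 0 = 34

There are 34 out-of-order pairs.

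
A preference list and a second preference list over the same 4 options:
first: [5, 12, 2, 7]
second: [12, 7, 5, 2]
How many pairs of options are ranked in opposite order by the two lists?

There are 3 pairs.

Assign each item its position (1..4) in the first ordering, then rewrite the second ordering as that position sequence:
positions: 5→1, 12→2, 2→3, 7→4
second ordering as positions: [2, 4, 1, 3]
Discordant pairs = inversions in this position sequence.
2: 1 → 1
4: 1, 3 → 2
1: 0
3: 0
Total: 1 + 2 + 0 + 0 = 3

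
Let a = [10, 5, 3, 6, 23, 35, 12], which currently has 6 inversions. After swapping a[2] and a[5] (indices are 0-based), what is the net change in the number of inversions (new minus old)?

+5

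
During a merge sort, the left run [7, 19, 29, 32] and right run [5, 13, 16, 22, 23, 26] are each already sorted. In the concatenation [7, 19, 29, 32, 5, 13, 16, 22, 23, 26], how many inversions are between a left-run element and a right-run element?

For each element r of the right run, count left-run elements greater than r:
r = 5: 7, 19, 29, 32 → 4
r = 13: 19, 29, 32 → 3
r = 16: 19, 29, 32 → 3
r = 22: 29, 32 → 2
r = 23: 29, 32 → 2
r = 26: 29, 32 → 2
Cross-inversions: 4 + 3 + 3 + 2 + 2 + 2 = 16

16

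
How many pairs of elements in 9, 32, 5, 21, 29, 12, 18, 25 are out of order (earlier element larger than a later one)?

Count, for each position, how many later elements it exceeds:
9 → 5 → 1
32 → 5, 21, 29, 12, 18, 25 → 6
5 → none → 0
21 → 12, 18 → 2
29 → 12, 18, 25 → 3
12 → none → 0
18 → none → 0
25 → none → 0
Sum: 1 + 6 + 0 + 2 + 3 + 0 + 0 + 0 = 12

12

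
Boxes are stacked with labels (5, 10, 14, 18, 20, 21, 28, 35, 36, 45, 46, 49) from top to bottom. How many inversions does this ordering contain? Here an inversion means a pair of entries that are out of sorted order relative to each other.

There are 0 inversions.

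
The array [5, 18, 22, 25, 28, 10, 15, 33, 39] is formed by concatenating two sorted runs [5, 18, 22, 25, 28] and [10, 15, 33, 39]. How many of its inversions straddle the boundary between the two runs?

For each element r of the right run, count left-run elements greater than r:
r = 10: 18, 22, 25, 28 → 4
r = 15: 18, 22, 25, 28 → 4
r = 33: none → 0
r = 39: none → 0
Cross-inversions: 4 + 4 + 0 + 0 = 8

8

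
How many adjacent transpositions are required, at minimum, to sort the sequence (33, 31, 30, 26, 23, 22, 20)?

Minimum adjacent swaps = number of inversions (each swap of adjacent out-of-order elements removes one inversion and no swap can remove more).
Count inversions — for each element, later elements that are smaller:
33: 31, 30, 26, 23, 22, 20 → 6
31: 30, 26, 23, 22, 20 → 5
30: 26, 23, 22, 20 → 4
26: 23, 22, 20 → 3
23: 22, 20 → 2
22: 20 → 1
20: none → 0
Total inversions: 6 + 5 + 4 + 3 + 2 + 1 + 0 = 21

Swaps: 21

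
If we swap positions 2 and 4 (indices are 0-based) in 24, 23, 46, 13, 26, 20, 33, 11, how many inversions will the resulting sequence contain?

16

Positions 2 and 4 hold 46 and 26; after swapping, the array is [24, 23, 26, 13, 46, 20, 33, 11].
Element-by-element contributions:
24: 4
23: 3
26: 3
13: 1
46: 3
20: 1
33: 1
11: 0
Sum: 4 + 3 + 3 + 1 + 3 + 1 + 1 + 0 = 16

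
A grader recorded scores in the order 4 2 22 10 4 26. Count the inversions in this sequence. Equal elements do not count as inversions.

Inversions: 4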